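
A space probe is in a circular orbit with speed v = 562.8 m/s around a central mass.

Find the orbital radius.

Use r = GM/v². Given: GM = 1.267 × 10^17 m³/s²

For a circular orbit, v² = GM / r, so r = GM / v².
r = 1.267e+17 / (562.8)² m ≈ 4e+11 m = 400 Gm.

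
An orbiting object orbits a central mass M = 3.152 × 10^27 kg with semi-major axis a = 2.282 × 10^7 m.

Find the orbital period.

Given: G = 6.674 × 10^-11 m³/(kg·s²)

GM = G · M = 6.674e-11 · 3.152e+27 = 2.10364e+17 m³/s².
Kepler's third law: T = 2π √(a³ / GM).
Substituting a = 2.282e+07 m and GM = 2.10364e+17 m³/s²:
T = 2π √((2.282e+07)³ / 2.10364e+17) s
T ≈ 1493 s = 24.89 minutes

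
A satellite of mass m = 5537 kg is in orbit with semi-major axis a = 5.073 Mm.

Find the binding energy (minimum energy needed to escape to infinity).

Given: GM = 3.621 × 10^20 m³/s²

Convert to SI: a = 5.073 Mm = 5.073e+06 m.
Total orbital energy is E = −GMm/(2a); binding energy is E_bind = −E = GMm/(2a).
E_bind = 3.621e+20 · 5537 / (2 · 5.073e+06) J ≈ 1.976e+17 J = 197.6 PJ.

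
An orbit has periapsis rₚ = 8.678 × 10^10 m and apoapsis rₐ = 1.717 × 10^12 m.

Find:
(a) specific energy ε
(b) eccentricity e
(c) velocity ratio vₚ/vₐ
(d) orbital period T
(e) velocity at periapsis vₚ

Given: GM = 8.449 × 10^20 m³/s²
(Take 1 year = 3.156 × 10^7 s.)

(a) With a = (rₚ + rₐ)/2 = 9.0189e+11 m, ε = −GM/(2a) = −8.449e+20/(2 · 9.0189e+11) J/kg ≈ -4.684e+08 J/kg
(b) e = (rₐ − rₚ)/(rₐ + rₚ) = (1.717e+12 − 8.678e+10)/(1.717e+12 + 8.678e+10) ≈ 0.9038
(c) Conservation of angular momentum (rₚvₚ = rₐvₐ) gives vₚ/vₐ = rₐ/rₚ = 1.717e+12/8.678e+10 ≈ 19.79
(d) With a = (rₚ + rₐ)/2 = 9.0189e+11 m, T = 2π √(a³/GM) = 2π √((9.0189e+11)³/8.449e+20) s ≈ 1.851e+08 s
(e) With a = (rₚ + rₐ)/2 = 9.0189e+11 m, vₚ = √(GM (2/rₚ − 1/a)) = √(8.449e+20 · (2/8.678e+10 − 1/9.0189e+11)) m/s ≈ 1.361e+05 m/s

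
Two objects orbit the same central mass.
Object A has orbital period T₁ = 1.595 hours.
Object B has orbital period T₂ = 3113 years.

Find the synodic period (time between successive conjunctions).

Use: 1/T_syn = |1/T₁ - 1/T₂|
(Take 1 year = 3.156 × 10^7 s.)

Convert to SI: T₁ = 1.595 hours = 5742 s; T₂ = 3113 years = 9.82463e+10 s.
T_syn = |T₁ · T₂ / (T₁ − T₂)|.
T_syn = |5742 · 9.82463e+10 / (5742 − 9.82463e+10)| s ≈ 5742 s = 1.595 hours.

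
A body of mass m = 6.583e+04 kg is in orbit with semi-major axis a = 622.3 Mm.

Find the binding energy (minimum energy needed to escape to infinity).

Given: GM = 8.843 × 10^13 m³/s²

Convert to SI: a = 622.3 Mm = 6.223e+08 m.
Total orbital energy is E = −GMm/(2a); binding energy is E_bind = −E = GMm/(2a).
E_bind = 8.843e+13 · 6.583e+04 / (2 · 6.223e+08) J ≈ 4.677e+09 J = 4.677 GJ.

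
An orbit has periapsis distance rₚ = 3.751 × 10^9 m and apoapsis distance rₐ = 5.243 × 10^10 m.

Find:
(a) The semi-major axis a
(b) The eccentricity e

(a) a = (rₚ + rₐ) / 2 = (3.751e+09 + 5.243e+10) / 2 ≈ 2.809e+10 m = 2.809 × 10^10 m.
(b) e = (rₐ − rₚ) / (rₐ + rₚ) = (5.243e+10 − 3.751e+09) / (5.243e+10 + 3.751e+09) ≈ 0.8665.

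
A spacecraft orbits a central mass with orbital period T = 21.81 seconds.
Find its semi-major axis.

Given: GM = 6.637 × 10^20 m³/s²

Invert Kepler's third law: a = (GM · T² / (4π²))^(1/3).
Substituting T = 21.81 s and GM = 6.637e+20 m³/s²:
a = (6.637e+20 · (21.81)² / (4π²))^(1/3) m
a ≈ 2e+07 m = 20 Mm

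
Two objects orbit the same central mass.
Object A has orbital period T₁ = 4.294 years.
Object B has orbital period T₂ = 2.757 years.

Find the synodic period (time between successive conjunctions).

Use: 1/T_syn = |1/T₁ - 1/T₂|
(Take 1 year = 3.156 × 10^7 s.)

Convert to SI: T₁ = 4.294 years = 1.35519e+08 s; T₂ = 2.757 years = 8.70109e+07 s.
T_syn = |T₁ · T₂ / (T₁ − T₂)|.
T_syn = |1.35519e+08 · 8.70109e+07 / (1.35519e+08 − 8.70109e+07)| s ≈ 2.431e+08 s = 7.702 years.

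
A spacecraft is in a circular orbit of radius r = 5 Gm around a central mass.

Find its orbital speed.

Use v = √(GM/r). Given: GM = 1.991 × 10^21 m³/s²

Convert to SI: r = 5 Gm = 5e+09 m.
For a circular orbit, gravity supplies the centripetal force, so v = √(GM / r).
v = √(1.991e+21 / 5e+09) m/s ≈ 6.31e+05 m/s = 631 km/s.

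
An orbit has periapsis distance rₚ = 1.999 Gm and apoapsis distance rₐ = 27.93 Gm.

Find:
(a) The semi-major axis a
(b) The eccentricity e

Convert to SI: rₚ = 1.999 Gm = 1.999e+09 m; rₐ = 27.93 Gm = 2.793e+10 m.
(a) a = (rₚ + rₐ) / 2 = (1.999e+09 + 2.793e+10) / 2 ≈ 1.496e+10 m = 14.96 Gm.
(b) e = (rₐ − rₚ) / (rₐ + rₚ) = (2.793e+10 − 1.999e+09) / (2.793e+10 + 1.999e+09) ≈ 0.8664.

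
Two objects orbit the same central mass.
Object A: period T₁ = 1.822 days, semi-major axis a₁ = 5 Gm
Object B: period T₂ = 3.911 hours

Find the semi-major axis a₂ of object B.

Convert to SI: T₁ = 1.822 days = 157421 s; a₁ = 5 Gm = 5e+09 m; T₂ = 3.911 hours = 14079.6 s.
Kepler's third law: (T₁/T₂)² = (a₁/a₂)³ ⇒ a₂ = a₁ · (T₂/T₁)^(2/3).
T₂/T₁ = 14079.6 / 157421 = 0.0894393.
a₂ = 5e+09 · (0.0894393)^(2/3) m ≈ 1e+09 m = 1000 Mm.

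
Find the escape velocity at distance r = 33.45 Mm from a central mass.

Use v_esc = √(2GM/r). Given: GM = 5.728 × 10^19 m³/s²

Convert to SI: r = 33.45 Mm = 3.345e+07 m.
Escape velocity comes from setting total energy to zero: ½v² − GM/r = 0 ⇒ v_esc = √(2GM / r).
v_esc = √(2 · 5.728e+19 / 3.345e+07) m/s ≈ 1.851e+06 m/s = 1851 km/s.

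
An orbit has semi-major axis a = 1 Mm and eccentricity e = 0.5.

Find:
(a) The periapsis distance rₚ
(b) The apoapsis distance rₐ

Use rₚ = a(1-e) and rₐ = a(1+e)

Convert to SI: a = 1 Mm = 1e+06 m.
(a) rₚ = a(1 − e) = 1e+06 · (1 − 0.5) = 1e+06 · 0.5 ≈ 5e+05 m = 500 km.
(b) rₐ = a(1 + e) = 1e+06 · (1 + 0.5) = 1e+06 · 1.5 ≈ 1.5e+06 m = 1.5 Mm.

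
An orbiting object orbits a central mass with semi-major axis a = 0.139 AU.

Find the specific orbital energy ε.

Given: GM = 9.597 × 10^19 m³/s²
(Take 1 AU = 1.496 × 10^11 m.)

Convert to SI: a = 0.139 AU = 2.07944e+10 m.
ε = −GM / (2a).
ε = −9.597e+19 / (2 · 2.07944e+10) J/kg ≈ -2.308e+09 J/kg = -2.308 GJ/kg.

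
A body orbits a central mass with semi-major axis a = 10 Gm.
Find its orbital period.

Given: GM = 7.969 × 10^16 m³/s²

Convert to SI: a = 10 Gm = 1e+10 m.
Kepler's third law: T = 2π √(a³ / GM).
Substituting a = 1e+10 m and GM = 7.969e+16 m³/s²:
T = 2π √((1e+10)³ / 7.969e+16) s
T ≈ 2.226e+07 s = 257.6 days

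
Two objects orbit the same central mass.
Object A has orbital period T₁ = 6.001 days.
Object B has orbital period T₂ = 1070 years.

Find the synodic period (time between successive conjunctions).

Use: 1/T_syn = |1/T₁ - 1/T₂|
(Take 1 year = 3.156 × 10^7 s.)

Convert to SI: T₁ = 6.001 days = 518486 s; T₂ = 1070 years = 3.37692e+10 s.
T_syn = |T₁ · T₂ / (T₁ − T₂)|.
T_syn = |518486 · 3.37692e+10 / (518486 − 3.37692e+10)| s ≈ 5.185e+05 s = 6.001 days.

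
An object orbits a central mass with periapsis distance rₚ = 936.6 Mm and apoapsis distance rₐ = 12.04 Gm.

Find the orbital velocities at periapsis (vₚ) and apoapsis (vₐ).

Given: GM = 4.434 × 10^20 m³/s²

Convert to SI: rₚ = 936.6 Mm = 9.366e+08 m; rₐ = 12.04 Gm = 1.204e+10 m.
Use the vis-viva equation v² = GM(2/r − 1/a) with a = (rₚ + rₐ)/2 = (9.366e+08 + 1.204e+10)/2 = 6.4883e+09 m.
vₚ = √(GM · (2/rₚ − 1/a)) = √(4.434e+20 · (2/9.366e+08 − 1/6.4883e+09)) m/s ≈ 9.373e+05 m/s = 937.3 km/s.
vₐ = √(GM · (2/rₐ − 1/a)) = √(4.434e+20 · (2/1.204e+10 − 1/6.4883e+09)) m/s ≈ 7.291e+04 m/s = 72.91 km/s.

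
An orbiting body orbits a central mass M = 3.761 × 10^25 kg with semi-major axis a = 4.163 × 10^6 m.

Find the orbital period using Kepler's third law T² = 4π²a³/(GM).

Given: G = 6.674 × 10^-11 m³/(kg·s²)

GM = G · M = 6.674e-11 · 3.761e+25 = 2.51009e+15 m³/s².
Kepler's third law: T = 2π √(a³ / GM).
Substituting a = 4.163e+06 m and GM = 2.51009e+15 m³/s²:
T = 2π √((4.163e+06)³ / 2.51009e+15) s
T ≈ 1065 s = 17.75 minutes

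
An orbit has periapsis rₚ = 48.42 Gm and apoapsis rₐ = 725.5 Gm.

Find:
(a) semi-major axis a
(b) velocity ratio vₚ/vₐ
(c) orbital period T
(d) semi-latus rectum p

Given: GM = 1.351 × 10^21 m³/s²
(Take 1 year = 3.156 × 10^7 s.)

Convert to SI: rₚ = 48.42 Gm = 4.842e+10 m; rₐ = 725.5 Gm = 7.255e+11 m.
(a) a = (rₚ + rₐ)/2 = (4.842e+10 + 7.255e+11)/2 ≈ 3.87e+11 m
(b) Conservation of angular momentum (rₚvₚ = rₐvₐ) gives vₚ/vₐ = rₐ/rₚ = 7.255e+11/4.842e+10 ≈ 14.98
(c) With a = (rₚ + rₐ)/2 = 3.8696e+11 m, T = 2π √(a³/GM) = 2π √((3.8696e+11)³/1.351e+21) s ≈ 4.115e+07 s
(d) From a = (rₚ + rₐ)/2 = 3.8696e+11 m and e = (rₐ − rₚ)/(rₐ + rₚ) = 0.874871, p = a(1 − e²) = 3.8696e+11 · (1 − (0.874871)²) ≈ 9.078e+10 m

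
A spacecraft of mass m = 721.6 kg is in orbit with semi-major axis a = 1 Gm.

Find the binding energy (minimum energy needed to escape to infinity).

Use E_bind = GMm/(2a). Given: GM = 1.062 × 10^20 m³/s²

Convert to SI: a = 1 Gm = 1e+09 m.
Total orbital energy is E = −GMm/(2a); binding energy is E_bind = −E = GMm/(2a).
E_bind = 1.062e+20 · 721.6 / (2 · 1e+09) J ≈ 3.832e+13 J = 38.32 TJ.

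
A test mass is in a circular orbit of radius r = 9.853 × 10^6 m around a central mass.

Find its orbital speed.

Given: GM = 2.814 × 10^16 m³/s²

For a circular orbit, gravity supplies the centripetal force, so v = √(GM / r).
v = √(2.814e+16 / 9.853e+06) m/s ≈ 5.344e+04 m/s = 53.44 km/s.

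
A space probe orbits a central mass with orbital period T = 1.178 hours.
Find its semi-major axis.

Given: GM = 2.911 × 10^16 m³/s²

Convert to SI: T = 1.178 hours = 4240.8 s.
Invert Kepler's third law: a = (GM · T² / (4π²))^(1/3).
Substituting T = 4240.8 s and GM = 2.911e+16 m³/s²:
a = (2.911e+16 · (4240.8)² / (4π²))^(1/3) m
a ≈ 2.367e+07 m = 23.67 Mm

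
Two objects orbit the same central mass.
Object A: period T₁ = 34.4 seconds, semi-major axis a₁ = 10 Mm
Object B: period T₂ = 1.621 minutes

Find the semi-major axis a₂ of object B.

Convert to SI: a₁ = 10 Mm = 1e+07 m; T₂ = 1.621 minutes = 97.26 s.
Kepler's third law: (T₁/T₂)² = (a₁/a₂)³ ⇒ a₂ = a₁ · (T₂/T₁)^(2/3).
T₂/T₁ = 97.26 / 34.4 = 2.82733.
a₂ = 1e+07 · (2.82733)^(2/3) m ≈ 1.999e+07 m = 19.99 Mm.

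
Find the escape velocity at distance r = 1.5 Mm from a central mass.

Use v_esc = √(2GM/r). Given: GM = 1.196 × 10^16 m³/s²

Convert to SI: r = 1.5 Mm = 1.5e+06 m.
Escape velocity comes from setting total energy to zero: ½v² − GM/r = 0 ⇒ v_esc = √(2GM / r).
v_esc = √(2 · 1.196e+16 / 1.5e+06) m/s ≈ 1.263e+05 m/s = 126.3 km/s.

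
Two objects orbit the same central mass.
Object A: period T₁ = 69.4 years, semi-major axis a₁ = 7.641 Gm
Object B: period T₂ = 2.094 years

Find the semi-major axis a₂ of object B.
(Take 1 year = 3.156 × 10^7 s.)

Convert to SI: T₁ = 69.4 years = 2.19026e+09 s; a₁ = 7.641 Gm = 7.641e+09 m; T₂ = 2.094 years = 6.60866e+07 s.
Kepler's third law: (T₁/T₂)² = (a₁/a₂)³ ⇒ a₂ = a₁ · (T₂/T₁)^(2/3).
T₂/T₁ = 6.60866e+07 / 2.19026e+09 = 0.0301729.
a₂ = 7.641e+09 · (0.0301729)^(2/3) m ≈ 7.406e+08 m = 740.6 Mm.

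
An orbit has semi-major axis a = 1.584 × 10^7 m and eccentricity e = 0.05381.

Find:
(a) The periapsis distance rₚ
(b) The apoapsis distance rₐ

(a) rₚ = a(1 − e) = 1.584e+07 · (1 − 0.05381) = 1.584e+07 · 0.94619 ≈ 1.499e+07 m = 1.499 × 10^7 m.
(b) rₐ = a(1 + e) = 1.584e+07 · (1 + 0.05381) = 1.584e+07 · 1.05381 ≈ 1.669e+07 m = 1.669 × 10^7 m.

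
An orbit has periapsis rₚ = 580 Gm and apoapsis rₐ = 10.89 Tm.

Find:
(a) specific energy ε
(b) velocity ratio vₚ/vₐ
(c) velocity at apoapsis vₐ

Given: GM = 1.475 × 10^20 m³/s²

Convert to SI: rₚ = 580 Gm = 5.8e+11 m; rₐ = 10.89 Tm = 1.089e+13 m.
(a) With a = (rₚ + rₐ)/2 = 5.735e+12 m, ε = −GM/(2a) = −1.475e+20/(2 · 5.735e+12) J/kg ≈ -1.286e+07 J/kg
(b) Conservation of angular momentum (rₚvₚ = rₐvₐ) gives vₚ/vₐ = rₐ/rₚ = 1.089e+13/5.8e+11 ≈ 18.78
(c) With a = (rₚ + rₐ)/2 = 5.735e+12 m, vₐ = √(GM (2/rₐ − 1/a)) = √(1.475e+20 · (2/1.089e+13 − 1/5.735e+12)) m/s ≈ 1170 m/s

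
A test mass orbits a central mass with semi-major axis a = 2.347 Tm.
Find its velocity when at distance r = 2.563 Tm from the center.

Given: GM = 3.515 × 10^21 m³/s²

Convert to SI: a = 2.347 Tm = 2.347e+12 m; r = 2.563 Tm = 2.563e+12 m.
Vis-viva: v = √(GM · (2/r − 1/a)).
2/r − 1/a = 2/2.563e+12 − 1/2.347e+12 = 3.5426e-13 m⁻¹.
v = √(3.515e+21 · 3.5426e-13) m/s ≈ 3.529e+04 m/s = 35.29 km/s.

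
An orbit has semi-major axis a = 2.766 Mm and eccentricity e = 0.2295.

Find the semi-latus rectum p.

Convert to SI: a = 2.766 Mm = 2.766e+06 m.
p = a (1 − e²).
p = 2.766e+06 · (1 − (0.2295)²) = 2.766e+06 · 0.94733 ≈ 2.62e+06 m = 2.62 Mm.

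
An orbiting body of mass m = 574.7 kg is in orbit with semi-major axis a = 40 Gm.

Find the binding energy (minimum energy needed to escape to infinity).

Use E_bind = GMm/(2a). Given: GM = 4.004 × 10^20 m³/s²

Convert to SI: a = 40 Gm = 4e+10 m.
Total orbital energy is E = −GMm/(2a); binding energy is E_bind = −E = GMm/(2a).
E_bind = 4.004e+20 · 574.7 / (2 · 4e+10) J ≈ 2.876e+12 J = 2.876 TJ.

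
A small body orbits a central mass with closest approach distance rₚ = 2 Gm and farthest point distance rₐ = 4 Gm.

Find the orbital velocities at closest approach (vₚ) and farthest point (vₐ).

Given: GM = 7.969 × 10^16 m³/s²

Convert to SI: rₚ = 2 Gm = 2e+09 m; rₐ = 4 Gm = 4e+09 m.
Use the vis-viva equation v² = GM(2/r − 1/a) with a = (rₚ + rₐ)/2 = (2e+09 + 4e+09)/2 = 3e+09 m.
vₚ = √(GM · (2/rₚ − 1/a)) = √(7.969e+16 · (2/2e+09 − 1/3e+09)) m/s ≈ 7289 m/s = 7.289 km/s.
vₐ = √(GM · (2/rₐ − 1/a)) = √(7.969e+16 · (2/4e+09 − 1/3e+09)) m/s ≈ 3644 m/s = 3.644 km/s.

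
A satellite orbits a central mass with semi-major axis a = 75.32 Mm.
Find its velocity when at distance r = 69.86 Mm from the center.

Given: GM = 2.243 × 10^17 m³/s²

Convert to SI: a = 75.32 Mm = 7.532e+07 m; r = 69.86 Mm = 6.986e+07 m.
Vis-viva: v = √(GM · (2/r − 1/a)).
2/r − 1/a = 2/6.986e+07 − 1/7.532e+07 = 1.5352e-08 m⁻¹.
v = √(2.243e+17 · 1.5352e-08) m/s ≈ 5.868e+04 m/s = 58.68 km/s.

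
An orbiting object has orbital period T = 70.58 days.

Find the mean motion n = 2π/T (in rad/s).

Convert to SI: T = 70.58 days = 6.09811e+06 s.
n = 2π / T.
n = 2π / 6.09811e+06 s ≈ 1.03e-06 rad/s.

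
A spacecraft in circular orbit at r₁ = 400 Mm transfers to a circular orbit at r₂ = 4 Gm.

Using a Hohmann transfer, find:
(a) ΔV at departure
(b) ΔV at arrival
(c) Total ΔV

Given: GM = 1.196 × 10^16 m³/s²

Convert to SI: r₁ = 400 Mm = 4e+08 m; r₂ = 4 Gm = 4e+09 m.
Transfer semi-major axis: a_t = (r₁ + r₂)/2 = (4e+08 + 4e+09)/2 = 2.2e+09 m.
Circular speeds: v₁ = √(GM/r₁) = 5468.09 m/s, v₂ = √(GM/r₂) = 1729.16 m/s.
Transfer speeds (vis-viva v² = GM(2/r − 1/a_t)): v₁ᵗ = 7373.17 m/s, v₂ᵗ = 737.317 m/s.
(a) ΔV₁ = |v₁ᵗ − v₁| ≈ 1905 m/s = 1.905 km/s.
(b) ΔV₂ = |v₂ − v₂ᵗ| ≈ 991.8 m/s = 991.8 m/s.
(c) ΔV_total = ΔV₁ + ΔV₂ ≈ 2897 m/s = 2.897 km/s.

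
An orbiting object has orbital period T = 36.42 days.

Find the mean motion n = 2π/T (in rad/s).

Convert to SI: T = 36.42 days = 3.14669e+06 s.
n = 2π / T.
n = 2π / 3.14669e+06 s ≈ 1.997e-06 rad/s.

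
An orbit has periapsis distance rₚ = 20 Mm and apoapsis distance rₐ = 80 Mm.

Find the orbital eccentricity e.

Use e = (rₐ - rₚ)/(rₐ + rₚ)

Convert to SI: rₚ = 20 Mm = 2e+07 m; rₐ = 80 Mm = 8e+07 m.
e = (rₐ − rₚ) / (rₐ + rₚ).
e = (8e+07 − 2e+07) / (8e+07 + 2e+07) = 6e+07 / 1e+08 ≈ 0.6.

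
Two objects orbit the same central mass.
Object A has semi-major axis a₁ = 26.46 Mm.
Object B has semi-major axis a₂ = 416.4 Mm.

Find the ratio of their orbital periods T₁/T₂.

Convert to SI: a₁ = 26.46 Mm = 2.646e+07 m; a₂ = 416.4 Mm = 4.164e+08 m.
From Kepler's third law, (T₁/T₂)² = (a₁/a₂)³, so T₁/T₂ = (a₁/a₂)^(3/2).
a₁/a₂ = 2.646e+07 / 4.164e+08 = 0.0635447.
T₁/T₂ = (0.0635447)^(3/2) ≈ 0.01602.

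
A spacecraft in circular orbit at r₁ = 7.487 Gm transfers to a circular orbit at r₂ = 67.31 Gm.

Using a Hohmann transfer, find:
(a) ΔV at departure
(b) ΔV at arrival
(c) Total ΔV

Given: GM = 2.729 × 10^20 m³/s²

Convert to SI: r₁ = 7.487 Gm = 7.487e+09 m; r₂ = 67.31 Gm = 6.731e+10 m.
Transfer semi-major axis: a_t = (r₁ + r₂)/2 = (7.487e+09 + 6.731e+10)/2 = 3.73985e+10 m.
Circular speeds: v₁ = √(GM/r₁) = 190918 m/s, v₂ = √(GM/r₂) = 63674 m/s.
Transfer speeds (vis-viva v² = GM(2/r − 1/a_t)): v₁ᵗ = 256130 m/s, v₂ᵗ = 28489.8 m/s.
(a) ΔV₁ = |v₁ᵗ − v₁| ≈ 6.521e+04 m/s = 65.21 km/s.
(b) ΔV₂ = |v₂ − v₂ᵗ| ≈ 3.518e+04 m/s = 35.18 km/s.
(c) ΔV_total = ΔV₁ + ΔV₂ ≈ 1.004e+05 m/s = 100.4 km/s.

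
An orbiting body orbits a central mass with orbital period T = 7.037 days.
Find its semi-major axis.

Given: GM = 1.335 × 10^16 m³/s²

Convert to SI: T = 7.037 days = 607997 s.
Invert Kepler's third law: a = (GM · T² / (4π²))^(1/3).
Substituting T = 607997 s and GM = 1.335e+16 m³/s²:
a = (1.335e+16 · (607997)² / (4π²))^(1/3) m
a ≈ 5e+08 m = 500 Mm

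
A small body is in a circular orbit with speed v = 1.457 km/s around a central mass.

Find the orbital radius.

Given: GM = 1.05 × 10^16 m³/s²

Convert to SI: v = 1.457 km/s = 1457 m/s.
For a circular orbit, v² = GM / r, so r = GM / v².
r = 1.05e+16 / (1457)² m ≈ 4.946e+09 m = 4.946 Gm.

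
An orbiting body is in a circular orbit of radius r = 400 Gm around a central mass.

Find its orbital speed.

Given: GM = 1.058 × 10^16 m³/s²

Convert to SI: r = 400 Gm = 4e+11 m.
For a circular orbit, gravity supplies the centripetal force, so v = √(GM / r).
v = √(1.058e+16 / 4e+11) m/s ≈ 162.6 m/s = 162.6 m/s.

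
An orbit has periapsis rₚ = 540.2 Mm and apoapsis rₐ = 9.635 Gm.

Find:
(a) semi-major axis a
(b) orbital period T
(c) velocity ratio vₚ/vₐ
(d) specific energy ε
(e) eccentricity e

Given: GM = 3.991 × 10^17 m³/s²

Convert to SI: rₚ = 540.2 Mm = 5.402e+08 m; rₐ = 9.635 Gm = 9.635e+09 m.
(a) a = (rₚ + rₐ)/2 = (5.402e+08 + 9.635e+09)/2 ≈ 5.088e+09 m
(b) With a = (rₚ + rₐ)/2 = 5.0876e+09 m, T = 2π √(a³/GM) = 2π √((5.0876e+09)³/3.991e+17) s ≈ 3.609e+06 s
(c) Conservation of angular momentum (rₚvₚ = rₐvₐ) gives vₚ/vₐ = rₐ/rₚ = 9.635e+09/5.402e+08 ≈ 17.84
(d) With a = (rₚ + rₐ)/2 = 5.0876e+09 m, ε = −GM/(2a) = −3.991e+17/(2 · 5.0876e+09) J/kg ≈ -3.922e+07 J/kg
(e) e = (rₐ − rₚ)/(rₐ + rₚ) = (9.635e+09 − 5.402e+08)/(9.635e+09 + 5.402e+08) ≈ 0.8938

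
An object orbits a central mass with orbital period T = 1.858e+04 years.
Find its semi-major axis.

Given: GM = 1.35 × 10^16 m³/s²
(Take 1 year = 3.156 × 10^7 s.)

Convert to SI: T = 1.858e+04 years = 5.86385e+11 s.
Invert Kepler's third law: a = (GM · T² / (4π²))^(1/3).
Substituting T = 5.86385e+11 s and GM = 1.35e+16 m³/s²:
a = (1.35e+16 · (5.86385e+11)² / (4π²))^(1/3) m
a ≈ 4.899e+12 m = 4.899 Tm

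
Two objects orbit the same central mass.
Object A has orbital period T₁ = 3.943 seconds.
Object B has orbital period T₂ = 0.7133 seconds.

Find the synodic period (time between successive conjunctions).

T_syn = |T₁ · T₂ / (T₁ − T₂)|.
T_syn = |3.943 · 0.7133 / (3.943 − 0.7133)| s ≈ 0.8708 s = 0.8708 seconds.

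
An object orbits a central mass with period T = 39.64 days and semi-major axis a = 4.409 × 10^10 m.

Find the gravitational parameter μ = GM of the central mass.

Convert to SI: T = 39.64 days = 3.4249e+06 s.
GM = 4π² · a³ / T².
GM = 4π² · (4.409e+10)³ / (3.4249e+06)² m³/s² ≈ 2.885e+20 m³/s² = 2.885 × 10^20 m³/s².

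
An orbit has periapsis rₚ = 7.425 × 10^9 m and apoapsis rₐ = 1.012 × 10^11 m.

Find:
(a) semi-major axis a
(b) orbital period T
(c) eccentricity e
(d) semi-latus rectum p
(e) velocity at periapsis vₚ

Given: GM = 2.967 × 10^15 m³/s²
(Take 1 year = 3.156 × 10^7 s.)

(a) a = (rₚ + rₐ)/2 = (7.425e+09 + 1.012e+11)/2 ≈ 5.431e+10 m
(b) With a = (rₚ + rₐ)/2 = 5.43125e+10 m, T = 2π √(a³/GM) = 2π √((5.43125e+10)³/2.967e+15) s ≈ 1.46e+09 s
(c) e = (rₐ − rₚ)/(rₐ + rₚ) = (1.012e+11 − 7.425e+09)/(1.012e+11 + 7.425e+09) ≈ 0.8633
(d) From a = (rₚ + rₐ)/2 = 5.43125e+10 m and e = (rₐ − rₚ)/(rₐ + rₚ) = 0.863291, p = a(1 − e²) = 5.43125e+10 · (1 − (0.863291)²) ≈ 1.383e+10 m
(e) With a = (rₚ + rₐ)/2 = 5.43125e+10 m, vₚ = √(GM (2/rₚ − 1/a)) = √(2.967e+15 · (2/7.425e+09 − 1/5.43125e+10)) m/s ≈ 862.9 m/s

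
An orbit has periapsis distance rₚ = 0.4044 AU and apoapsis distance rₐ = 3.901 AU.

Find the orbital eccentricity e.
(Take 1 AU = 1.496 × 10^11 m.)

Convert to SI: rₚ = 0.4044 AU = 6.04982e+10 m; rₐ = 3.901 AU = 5.8359e+11 m.
e = (rₐ − rₚ) / (rₐ + rₚ).
e = (5.8359e+11 − 6.04982e+10) / (5.8359e+11 + 6.04982e+10) = 5.23091e+11 / 6.44088e+11 ≈ 0.8121.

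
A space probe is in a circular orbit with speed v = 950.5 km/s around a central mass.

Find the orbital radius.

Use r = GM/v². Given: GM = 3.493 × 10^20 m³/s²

Convert to SI: v = 950.5 km/s = 950500 m/s.
For a circular orbit, v² = GM / r, so r = GM / v².
r = 3.493e+20 / (950500)² m ≈ 3.866e+08 m = 386.6 Mm.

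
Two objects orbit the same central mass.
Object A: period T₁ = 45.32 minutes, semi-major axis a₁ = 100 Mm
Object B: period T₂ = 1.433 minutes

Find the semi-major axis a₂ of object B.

Convert to SI: T₁ = 45.32 minutes = 2719.2 s; a₁ = 100 Mm = 1e+08 m; T₂ = 1.433 minutes = 85.98 s.
Kepler's third law: (T₁/T₂)² = (a₁/a₂)³ ⇒ a₂ = a₁ · (T₂/T₁)^(2/3).
T₂/T₁ = 85.98 / 2719.2 = 0.0316196.
a₂ = 1e+08 · (0.0316196)^(2/3) m ≈ 9.999e+06 m = 9.999 Mm.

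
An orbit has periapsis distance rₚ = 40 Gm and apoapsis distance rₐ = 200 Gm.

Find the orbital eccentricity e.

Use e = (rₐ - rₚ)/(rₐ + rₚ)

Convert to SI: rₚ = 40 Gm = 4e+10 m; rₐ = 200 Gm = 2e+11 m.
e = (rₐ − rₚ) / (rₐ + rₚ).
e = (2e+11 − 4e+10) / (2e+11 + 4e+10) = 1.6e+11 / 2.4e+11 ≈ 0.6667.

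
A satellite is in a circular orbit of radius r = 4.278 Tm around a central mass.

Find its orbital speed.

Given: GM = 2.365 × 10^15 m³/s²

Convert to SI: r = 4.278 Tm = 4.278e+12 m.
For a circular orbit, gravity supplies the centripetal force, so v = √(GM / r).
v = √(2.365e+15 / 4.278e+12) m/s ≈ 23.51 m/s = 23.51 m/s.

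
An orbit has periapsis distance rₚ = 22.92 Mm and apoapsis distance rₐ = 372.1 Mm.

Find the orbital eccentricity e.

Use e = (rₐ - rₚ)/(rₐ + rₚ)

Convert to SI: rₚ = 22.92 Mm = 2.292e+07 m; rₐ = 372.1 Mm = 3.721e+08 m.
e = (rₐ − rₚ) / (rₐ + rₚ).
e = (3.721e+08 − 2.292e+07) / (3.721e+08 + 2.292e+07) = 3.4918e+08 / 3.9502e+08 ≈ 0.884.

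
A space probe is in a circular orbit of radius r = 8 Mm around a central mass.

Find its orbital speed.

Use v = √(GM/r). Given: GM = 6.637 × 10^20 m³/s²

Convert to SI: r = 8 Mm = 8e+06 m.
For a circular orbit, gravity supplies the centripetal force, so v = √(GM / r).
v = √(6.637e+20 / 8e+06) m/s ≈ 9.108e+06 m/s = 9108 km/s.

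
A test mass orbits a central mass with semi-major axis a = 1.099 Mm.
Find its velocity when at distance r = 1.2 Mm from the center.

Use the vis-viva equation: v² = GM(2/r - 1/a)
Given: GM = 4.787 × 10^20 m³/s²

Convert to SI: a = 1.099 Mm = 1.099e+06 m; r = 1.2 Mm = 1.2e+06 m.
Vis-viva: v = √(GM · (2/r − 1/a)).
2/r − 1/a = 2/1.2e+06 − 1/1.099e+06 = 7.56749e-07 m⁻¹.
v = √(4.787e+20 · 7.56749e-07) m/s ≈ 1.903e+07 m/s = 1.903e+04 km/s.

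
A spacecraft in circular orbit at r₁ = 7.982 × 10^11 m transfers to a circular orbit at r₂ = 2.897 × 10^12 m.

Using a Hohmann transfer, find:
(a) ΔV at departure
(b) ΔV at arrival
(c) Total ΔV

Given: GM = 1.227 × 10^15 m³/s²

Transfer semi-major axis: a_t = (r₁ + r₂)/2 = (7.982e+11 + 2.897e+12)/2 = 1.8476e+12 m.
Circular speeds: v₁ = √(GM/r₁) = 39.2073 m/s, v₂ = √(GM/r₂) = 20.5801 m/s.
Transfer speeds (vis-viva v² = GM(2/r − 1/a_t)): v₁ᵗ = 49.0949 m/s, v₂ᵗ = 13.527 m/s.
(a) ΔV₁ = |v₁ᵗ − v₁| ≈ 9.888 m/s = 9.888 m/s.
(b) ΔV₂ = |v₂ − v₂ᵗ| ≈ 7.053 m/s = 7.053 m/s.
(c) ΔV_total = ΔV₁ + ΔV₂ ≈ 16.94 m/s = 16.94 m/s.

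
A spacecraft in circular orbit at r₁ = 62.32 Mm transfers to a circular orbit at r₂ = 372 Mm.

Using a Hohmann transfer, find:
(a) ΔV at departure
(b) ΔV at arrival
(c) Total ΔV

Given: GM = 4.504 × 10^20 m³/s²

Convert to SI: r₁ = 62.32 Mm = 6.232e+07 m; r₂ = 372 Mm = 3.72e+08 m.
Transfer semi-major axis: a_t = (r₁ + r₂)/2 = (6.232e+07 + 3.72e+08)/2 = 2.1716e+08 m.
Circular speeds: v₁ = √(GM/r₁) = 2.68835e+06 m/s, v₂ = √(GM/r₂) = 1.10034e+06 m/s.
Transfer speeds (vis-viva v² = GM(2/r − 1/a_t)): v₁ᵗ = 3.51858e+06 m/s, v₂ᵗ = 589456 m/s.
(a) ΔV₁ = |v₁ᵗ − v₁| ≈ 8.302e+05 m/s = 830.2 km/s.
(b) ΔV₂ = |v₂ − v₂ᵗ| ≈ 5.109e+05 m/s = 510.9 km/s.
(c) ΔV_total = ΔV₁ + ΔV₂ ≈ 1.341e+06 m/s = 1341 km/s.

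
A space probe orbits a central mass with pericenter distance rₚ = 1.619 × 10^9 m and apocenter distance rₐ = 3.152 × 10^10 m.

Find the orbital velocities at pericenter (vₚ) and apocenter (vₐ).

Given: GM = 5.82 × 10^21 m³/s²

Use the vis-viva equation v² = GM(2/r − 1/a) with a = (rₚ + rₐ)/2 = (1.619e+09 + 3.152e+10)/2 = 1.65695e+10 m.
vₚ = √(GM · (2/rₚ − 1/a)) = √(5.82e+21 · (2/1.619e+09 − 1/1.65695e+10)) m/s ≈ 2.615e+06 m/s = 2615 km/s.
vₐ = √(GM · (2/rₐ − 1/a)) = √(5.82e+21 · (2/3.152e+10 − 1/1.65695e+10)) m/s ≈ 1.343e+05 m/s = 134.3 km/s.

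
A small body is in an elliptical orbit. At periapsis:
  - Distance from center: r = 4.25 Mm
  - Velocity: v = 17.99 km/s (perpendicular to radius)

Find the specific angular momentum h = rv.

Convert to SI: r = 4.25 Mm = 4.25e+06 m; v = 17.99 km/s = 17990 m/s.
With v perpendicular to r, h = r · v.
h = 4.25e+06 · 17990 m²/s ≈ 7.646e+10 m²/s.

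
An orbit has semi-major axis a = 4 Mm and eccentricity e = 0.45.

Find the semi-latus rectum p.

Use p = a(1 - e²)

Convert to SI: a = 4 Mm = 4e+06 m.
p = a (1 − e²).
p = 4e+06 · (1 − (0.45)²) = 4e+06 · 0.7975 ≈ 3.19e+06 m = 3.19 Mm.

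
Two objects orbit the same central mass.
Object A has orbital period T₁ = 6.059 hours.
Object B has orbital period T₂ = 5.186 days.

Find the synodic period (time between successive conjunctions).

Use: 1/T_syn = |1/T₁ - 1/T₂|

Convert to SI: T₁ = 6.059 hours = 21812.4 s; T₂ = 5.186 days = 448070 s.
T_syn = |T₁ · T₂ / (T₁ − T₂)|.
T_syn = |21812.4 · 448070 / (21812.4 − 448070)| s ≈ 2.293e+04 s = 6.369 hours.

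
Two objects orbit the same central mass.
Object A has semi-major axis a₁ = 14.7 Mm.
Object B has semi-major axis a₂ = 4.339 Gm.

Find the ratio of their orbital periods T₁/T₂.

Convert to SI: a₁ = 14.7 Mm = 1.47e+07 m; a₂ = 4.339 Gm = 4.339e+09 m.
From Kepler's third law, (T₁/T₂)² = (a₁/a₂)³, so T₁/T₂ = (a₁/a₂)^(3/2).
a₁/a₂ = 1.47e+07 / 4.339e+09 = 0.00338788.
T₁/T₂ = (0.00338788)^(3/2) ≈ 0.0001972.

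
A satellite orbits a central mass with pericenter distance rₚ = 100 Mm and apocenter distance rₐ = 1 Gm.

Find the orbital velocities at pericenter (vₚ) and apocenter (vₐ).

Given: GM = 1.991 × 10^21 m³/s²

Convert to SI: rₚ = 100 Mm = 1e+08 m; rₐ = 1 Gm = 1e+09 m.
Use the vis-viva equation v² = GM(2/r − 1/a) with a = (rₚ + rₐ)/2 = (1e+08 + 1e+09)/2 = 5.5e+08 m.
vₚ = √(GM · (2/rₚ − 1/a)) = √(1.991e+21 · (2/1e+08 − 1/5.5e+08)) m/s ≈ 6.017e+06 m/s = 6017 km/s.
vₐ = √(GM · (2/rₐ − 1/a)) = √(1.991e+21 · (2/1e+09 − 1/5.5e+08)) m/s ≈ 6.017e+05 m/s = 601.7 km/s.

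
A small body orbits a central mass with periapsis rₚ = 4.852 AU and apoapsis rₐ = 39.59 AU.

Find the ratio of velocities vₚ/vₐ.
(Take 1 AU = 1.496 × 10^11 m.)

Convert to SI: rₚ = 4.852 AU = 7.25859e+11 m; rₐ = 39.59 AU = 5.92266e+12 m.
Conservation of angular momentum gives rₚvₚ = rₐvₐ, so vₚ/vₐ = rₐ/rₚ.
vₚ/vₐ = 5.92266e+12 / 7.25859e+11 ≈ 8.16.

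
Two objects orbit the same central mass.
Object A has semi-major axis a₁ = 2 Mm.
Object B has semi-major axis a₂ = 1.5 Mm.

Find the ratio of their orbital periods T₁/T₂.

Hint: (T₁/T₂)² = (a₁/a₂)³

Convert to SI: a₁ = 2 Mm = 2e+06 m; a₂ = 1.5 Mm = 1.5e+06 m.
From Kepler's third law, (T₁/T₂)² = (a₁/a₂)³, so T₁/T₂ = (a₁/a₂)^(3/2).
a₁/a₂ = 2e+06 / 1.5e+06 = 1.33333.
T₁/T₂ = (1.33333)^(3/2) ≈ 1.54.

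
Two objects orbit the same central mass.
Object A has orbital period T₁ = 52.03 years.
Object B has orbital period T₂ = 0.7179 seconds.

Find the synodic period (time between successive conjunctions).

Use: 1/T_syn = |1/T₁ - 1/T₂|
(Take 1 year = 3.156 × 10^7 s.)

Convert to SI: T₁ = 52.03 years = 1.64207e+09 s.
T_syn = |T₁ · T₂ / (T₁ − T₂)|.
T_syn = |1.64207e+09 · 0.7179 / (1.64207e+09 − 0.7179)| s ≈ 0.7179 s = 0.7179 seconds.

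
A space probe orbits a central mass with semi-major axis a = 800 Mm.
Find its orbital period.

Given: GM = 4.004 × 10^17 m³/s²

Convert to SI: a = 800 Mm = 8e+08 m.
Kepler's third law: T = 2π √(a³ / GM).
Substituting a = 8e+08 m and GM = 4.004e+17 m³/s²:
T = 2π √((8e+08)³ / 4.004e+17) s
T ≈ 2.247e+05 s = 2.6 days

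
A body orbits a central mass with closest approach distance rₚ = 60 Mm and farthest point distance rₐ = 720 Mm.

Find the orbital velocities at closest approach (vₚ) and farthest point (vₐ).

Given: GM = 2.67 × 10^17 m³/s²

Convert to SI: rₚ = 60 Mm = 6e+07 m; rₐ = 720 Mm = 7.2e+08 m.
Use the vis-viva equation v² = GM(2/r − 1/a) with a = (rₚ + rₐ)/2 = (6e+07 + 7.2e+08)/2 = 3.9e+08 m.
vₚ = √(GM · (2/rₚ − 1/a)) = √(2.67e+17 · (2/6e+07 − 1/3.9e+08)) m/s ≈ 9.064e+04 m/s = 90.64 km/s.
vₐ = √(GM · (2/rₐ − 1/a)) = √(2.67e+17 · (2/7.2e+08 − 1/3.9e+08)) m/s ≈ 7553 m/s = 7.553 km/s.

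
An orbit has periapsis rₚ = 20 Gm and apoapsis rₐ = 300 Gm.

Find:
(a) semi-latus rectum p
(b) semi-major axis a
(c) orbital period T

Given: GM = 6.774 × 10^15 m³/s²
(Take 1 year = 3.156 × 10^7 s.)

Convert to SI: rₚ = 20 Gm = 2e+10 m; rₐ = 300 Gm = 3e+11 m.
(a) From a = (rₚ + rₐ)/2 = 1.6e+11 m and e = (rₐ − rₚ)/(rₐ + rₚ) = 0.875, p = a(1 − e²) = 1.6e+11 · (1 − (0.875)²) ≈ 3.75e+10 m
(b) a = (rₚ + rₐ)/2 = (2e+10 + 3e+11)/2 ≈ 1.6e+11 m
(c) With a = (rₚ + rₐ)/2 = 1.6e+11 m, T = 2π √(a³/GM) = 2π √((1.6e+11)³/6.774e+15) s ≈ 4.886e+09 s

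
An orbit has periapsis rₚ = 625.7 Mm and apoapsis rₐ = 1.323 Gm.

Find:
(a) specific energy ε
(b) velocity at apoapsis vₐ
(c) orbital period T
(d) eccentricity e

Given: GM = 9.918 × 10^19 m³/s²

Convert to SI: rₚ = 625.7 Mm = 6.257e+08 m; rₐ = 1.323 Gm = 1.323e+09 m.
(a) With a = (rₚ + rₐ)/2 = 9.7435e+08 m, ε = −GM/(2a) = −9.918e+19/(2 · 9.7435e+08) J/kg ≈ -5.09e+10 J/kg
(b) With a = (rₚ + rₐ)/2 = 9.7435e+08 m, vₐ = √(GM (2/rₐ − 1/a)) = √(9.918e+19 · (2/1.323e+09 − 1/9.7435e+08)) m/s ≈ 2.194e+05 m/s
(c) With a = (rₚ + rₐ)/2 = 9.7435e+08 m, T = 2π √(a³/GM) = 2π √((9.7435e+08)³/9.918e+19) s ≈ 1.919e+04 s
(d) e = (rₐ − rₚ)/(rₐ + rₚ) = (1.323e+09 − 6.257e+08)/(1.323e+09 + 6.257e+08) ≈ 0.3578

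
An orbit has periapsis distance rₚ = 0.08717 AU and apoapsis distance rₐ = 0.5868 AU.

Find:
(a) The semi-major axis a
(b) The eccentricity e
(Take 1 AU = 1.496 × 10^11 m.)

Convert to SI: rₚ = 0.08717 AU = 1.30406e+10 m; rₐ = 0.5868 AU = 8.77853e+10 m.
(a) a = (rₚ + rₐ) / 2 = (1.30406e+10 + 8.77853e+10) / 2 ≈ 5.041e+10 m = 0.337 AU.
(b) e = (rₐ − rₚ) / (rₐ + rₚ) = (8.77853e+10 − 1.30406e+10) / (8.77853e+10 + 1.30406e+10) ≈ 0.7413.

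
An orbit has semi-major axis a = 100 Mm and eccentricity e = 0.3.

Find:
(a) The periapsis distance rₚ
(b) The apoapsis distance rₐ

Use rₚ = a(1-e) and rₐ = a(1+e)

Convert to SI: a = 100 Mm = 1e+08 m.
(a) rₚ = a(1 − e) = 1e+08 · (1 − 0.3) = 1e+08 · 0.7 ≈ 7e+07 m = 70 Mm.
(b) rₐ = a(1 + e) = 1e+08 · (1 + 0.3) = 1e+08 · 1.3 ≈ 1.3e+08 m = 130 Mm.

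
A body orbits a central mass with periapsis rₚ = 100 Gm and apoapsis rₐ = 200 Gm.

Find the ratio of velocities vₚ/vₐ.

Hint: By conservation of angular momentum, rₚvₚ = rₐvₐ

Convert to SI: rₚ = 100 Gm = 1e+11 m; rₐ = 200 Gm = 2e+11 m.
Conservation of angular momentum gives rₚvₚ = rₐvₐ, so vₚ/vₐ = rₐ/rₚ.
vₚ/vₐ = 2e+11 / 1e+11 ≈ 2.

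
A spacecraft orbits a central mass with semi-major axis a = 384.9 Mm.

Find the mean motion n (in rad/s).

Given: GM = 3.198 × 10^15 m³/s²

Convert to SI: a = 384.9 Mm = 3.849e+08 m.
n = √(GM / a³).
n = √(3.198e+15 / (3.849e+08)³) rad/s ≈ 7.489e-06 rad/s.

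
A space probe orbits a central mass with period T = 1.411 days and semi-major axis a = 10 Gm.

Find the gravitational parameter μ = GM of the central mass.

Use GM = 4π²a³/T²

Convert to SI: T = 1.411 days = 121910 s; a = 10 Gm = 1e+10 m.
GM = 4π² · a³ / T².
GM = 4π² · (1e+10)³ / (121910)² m³/s² ≈ 2.656e+21 m³/s² = 2.656 × 10^21 m³/s².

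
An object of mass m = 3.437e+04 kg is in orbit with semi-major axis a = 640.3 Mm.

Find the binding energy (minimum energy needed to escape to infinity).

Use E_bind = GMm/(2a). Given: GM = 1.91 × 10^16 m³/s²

Convert to SI: a = 640.3 Mm = 6.403e+08 m.
Total orbital energy is E = −GMm/(2a); binding energy is E_bind = −E = GMm/(2a).
E_bind = 1.91e+16 · 3.437e+04 / (2 · 6.403e+08) J ≈ 5.126e+11 J = 512.6 GJ.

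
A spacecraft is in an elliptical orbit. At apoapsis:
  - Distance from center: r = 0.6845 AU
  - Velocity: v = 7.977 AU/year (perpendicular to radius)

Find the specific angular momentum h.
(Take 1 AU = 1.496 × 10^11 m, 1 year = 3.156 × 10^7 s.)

Convert to SI: r = 0.6845 AU = 1.02401e+11 m; v = 7.977 AU/year = 37812.4 m/s.
With v perpendicular to r, h = r · v.
h = 1.02401e+11 · 37812.4 m²/s ≈ 3.872e+15 m²/s.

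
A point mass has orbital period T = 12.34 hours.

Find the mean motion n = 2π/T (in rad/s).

Convert to SI: T = 12.34 hours = 44424 s.
n = 2π / T.
n = 2π / 44424 s ≈ 0.0001414 rad/s.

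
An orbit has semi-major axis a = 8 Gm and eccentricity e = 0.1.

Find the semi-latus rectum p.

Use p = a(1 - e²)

Convert to SI: a = 8 Gm = 8e+09 m.
p = a (1 − e²).
p = 8e+09 · (1 − (0.1)²) = 8e+09 · 0.99 ≈ 7.92e+09 m = 7.92 Gm.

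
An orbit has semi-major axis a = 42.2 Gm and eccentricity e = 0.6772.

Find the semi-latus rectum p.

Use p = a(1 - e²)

Convert to SI: a = 42.2 Gm = 4.22e+10 m.
p = a (1 − e²).
p = 4.22e+10 · (1 − (0.6772)²) = 4.22e+10 · 0.5414 ≈ 2.285e+10 m = 22.85 Gm.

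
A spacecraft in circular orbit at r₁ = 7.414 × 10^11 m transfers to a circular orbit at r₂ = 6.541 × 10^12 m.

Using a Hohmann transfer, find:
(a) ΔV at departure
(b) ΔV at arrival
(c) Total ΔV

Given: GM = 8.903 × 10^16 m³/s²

Transfer semi-major axis: a_t = (r₁ + r₂)/2 = (7.414e+11 + 6.541e+12)/2 = 3.6412e+12 m.
Circular speeds: v₁ = √(GM/r₁) = 346.531 m/s, v₂ = √(GM/r₂) = 116.666 m/s.
Transfer speeds (vis-viva v² = GM(2/r − 1/a_t)): v₁ᵗ = 464.453 m/s, v₂ᵗ = 52.6442 m/s.
(a) ΔV₁ = |v₁ᵗ − v₁| ≈ 117.9 m/s = 117.9 m/s.
(b) ΔV₂ = |v₂ − v₂ᵗ| ≈ 64.02 m/s = 64.02 m/s.
(c) ΔV_total = ΔV₁ + ΔV₂ ≈ 181.9 m/s = 181.9 m/s.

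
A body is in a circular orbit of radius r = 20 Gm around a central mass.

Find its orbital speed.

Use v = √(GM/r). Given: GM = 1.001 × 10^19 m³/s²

Convert to SI: r = 20 Gm = 2e+10 m.
For a circular orbit, gravity supplies the centripetal force, so v = √(GM / r).
v = √(1.001e+19 / 2e+10) m/s ≈ 2.237e+04 m/s = 22.37 km/s.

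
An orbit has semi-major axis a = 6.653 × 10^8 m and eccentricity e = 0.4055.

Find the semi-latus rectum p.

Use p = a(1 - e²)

p = a (1 − e²).
p = 6.653e+08 · (1 − (0.4055)²) = 6.653e+08 · 0.83557 ≈ 5.559e+08 m = 5.559 × 10^8 m.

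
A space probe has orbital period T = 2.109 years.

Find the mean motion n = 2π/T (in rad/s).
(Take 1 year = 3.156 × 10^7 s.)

Convert to SI: T = 2.109 years = 6.656e+07 s.
n = 2π / T.
n = 2π / 6.656e+07 s ≈ 9.44e-08 rad/s.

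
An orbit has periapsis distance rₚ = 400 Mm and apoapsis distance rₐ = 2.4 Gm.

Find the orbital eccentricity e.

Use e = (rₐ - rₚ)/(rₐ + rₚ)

Convert to SI: rₚ = 400 Mm = 4e+08 m; rₐ = 2.4 Gm = 2.4e+09 m.
e = (rₐ − rₚ) / (rₐ + rₚ).
e = (2.4e+09 − 4e+08) / (2.4e+09 + 4e+08) = 2e+09 / 2.8e+09 ≈ 0.7143.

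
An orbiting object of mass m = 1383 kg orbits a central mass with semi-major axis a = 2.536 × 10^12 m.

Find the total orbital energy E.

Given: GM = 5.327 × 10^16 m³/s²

E = −GMm / (2a).
E = −5.327e+16 · 1383 / (2 · 2.536e+12) J ≈ -1.453e+07 J = -14.53 MJ.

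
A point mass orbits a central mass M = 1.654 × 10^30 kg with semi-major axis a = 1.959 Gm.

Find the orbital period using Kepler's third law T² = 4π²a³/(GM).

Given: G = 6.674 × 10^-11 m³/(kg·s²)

Convert to SI: a = 1.959 Gm = 1.959e+09 m.
GM = G · M = 6.674e-11 · 1.654e+30 = 1.10388e+20 m³/s².
Kepler's third law: T = 2π √(a³ / GM).
Substituting a = 1.959e+09 m and GM = 1.10388e+20 m³/s²:
T = 2π √((1.959e+09)³ / 1.10388e+20) s
T ≈ 5.185e+04 s = 14.4 hours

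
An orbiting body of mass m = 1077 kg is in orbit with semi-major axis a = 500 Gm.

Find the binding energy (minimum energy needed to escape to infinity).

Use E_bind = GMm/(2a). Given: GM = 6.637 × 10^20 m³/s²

Convert to SI: a = 500 Gm = 5e+11 m.
Total orbital energy is E = −GMm/(2a); binding energy is E_bind = −E = GMm/(2a).
E_bind = 6.637e+20 · 1077 / (2 · 5e+11) J ≈ 7.148e+11 J = 714.8 GJ.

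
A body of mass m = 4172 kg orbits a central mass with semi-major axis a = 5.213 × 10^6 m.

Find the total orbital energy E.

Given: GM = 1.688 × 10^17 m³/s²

E = −GMm / (2a).
E = −1.688e+17 · 4172 / (2 · 5.213e+06) J ≈ -6.755e+13 J = -67.55 TJ.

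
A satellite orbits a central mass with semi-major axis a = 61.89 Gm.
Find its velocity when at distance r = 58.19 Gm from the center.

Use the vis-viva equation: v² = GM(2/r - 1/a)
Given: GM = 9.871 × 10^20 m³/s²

Convert to SI: a = 61.89 Gm = 6.189e+10 m; r = 58.19 Gm = 5.819e+10 m.
Vis-viva: v = √(GM · (2/r − 1/a)).
2/r − 1/a = 2/5.819e+10 − 1/6.189e+10 = 1.82125e-11 m⁻¹.
v = √(9.871e+20 · 1.82125e-11) m/s ≈ 1.341e+05 m/s = 134.1 km/s.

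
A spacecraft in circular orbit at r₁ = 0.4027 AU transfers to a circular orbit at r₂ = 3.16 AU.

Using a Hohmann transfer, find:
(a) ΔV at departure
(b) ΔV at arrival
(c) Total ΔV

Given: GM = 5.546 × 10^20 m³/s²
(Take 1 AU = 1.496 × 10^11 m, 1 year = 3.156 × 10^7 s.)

Convert to SI: r₁ = 0.4027 AU = 6.02439e+10 m; r₂ = 3.16 AU = 4.72736e+11 m.
Transfer semi-major axis: a_t = (r₁ + r₂)/2 = (6.02439e+10 + 4.72736e+11)/2 = 2.6649e+11 m.
Circular speeds: v₁ = √(GM/r₁) = 95947.4 m/s, v₂ = √(GM/r₂) = 34251.6 m/s.
Transfer speeds (vis-viva v² = GM(2/r − 1/a_t)): v₁ᵗ = 127792 m/s, v₂ᵗ = 16285.3 m/s.
(a) ΔV₁ = |v₁ᵗ − v₁| ≈ 3.184e+04 m/s = 6.718 AU/year.
(b) ΔV₂ = |v₂ − v₂ᵗ| ≈ 1.797e+04 m/s = 3.79 AU/year.
(c) ΔV_total = ΔV₁ + ΔV₂ ≈ 4.981e+04 m/s = 10.51 AU/year.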